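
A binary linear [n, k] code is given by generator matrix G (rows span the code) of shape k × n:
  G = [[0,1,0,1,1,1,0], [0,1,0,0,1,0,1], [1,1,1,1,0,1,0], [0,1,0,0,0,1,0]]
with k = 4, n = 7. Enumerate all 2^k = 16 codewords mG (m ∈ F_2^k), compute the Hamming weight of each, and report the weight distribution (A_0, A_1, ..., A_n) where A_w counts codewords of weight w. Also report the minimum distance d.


Weight distribution: A_0 = 1, A_2 = 2, A_3 = 6, A_4 = 3, A_5 = 2, A_6 = 2. Minimum distance d = 2.

Enumerate all 2^4 = 16 messages m ∈ F_2^4.
For each, compute codeword c = mG in F_2^7, then tally its weight.
  m = 0000 → c = 0000000, weight = 0.
  m = 1000 → c = 0101110, weight = 4.
  m = 0100 → c = 0100101, weight = 3.
  m = 1100 → c = 0001011, weight = 3.
  m = 0010 → c = 1111010, weight = 5.
  m = 1010 → c = 1010100, weight = 3.
  m = 0110 → c = 1011111, weight = 6.
  m = 1110 → c = 1110001, weight = 4.
  m = 0001 → c = 0100010, weight = 2.
  m = 1001 → c = 0001100, weight = 2.
  m = 0101 → c = 0000111, weight = 3.
  m = 1101 → c = 0101001, weight = 3.
  m = 0011 → c = 1011000, weight = 3.
  m = 1011 → c = 1110110, weight = 5.
  m = 0111 → c = 1111101, weight = 6.
  m = 1111 → c = 1010011, weight = 4.
Tally weights:
  weight 0: 1 codewords.
  weight 2: 2 codewords.
  weight 3: 6 codewords.
  weight 4: 3 codewords.
  weight 5: 2 codewords.
  weight 6: 2 codewords.
Minimum distance d = smallest w > 0 with A_w > 0 = 2.
Sanity: Σ A_w = 16 = 2^4 = 16 ✓.


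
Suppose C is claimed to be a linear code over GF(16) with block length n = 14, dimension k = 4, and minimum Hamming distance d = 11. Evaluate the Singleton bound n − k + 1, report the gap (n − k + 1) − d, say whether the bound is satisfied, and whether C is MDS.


Singleton RHS = n − k + 1 = 11, slack = 0, bound satisfied, MDS.

Singleton bound: d ≤ n − k + 1.
Here n = 14, k = 4, so n − k + 1 = 11.
Given d = 11, check d ≤ 11: YES.
Slack = (n − k + 1) − d = 0.
The code is MDS (slack = 0).
Description: the claimed parameters are [14, 4, 11]_16; such a code would be MDS (meets Singleton bound).


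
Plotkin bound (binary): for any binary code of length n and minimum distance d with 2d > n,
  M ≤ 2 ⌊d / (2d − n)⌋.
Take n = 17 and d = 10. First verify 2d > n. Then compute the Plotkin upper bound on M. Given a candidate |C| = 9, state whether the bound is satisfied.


Plotkin bound M ≤ 6; given |C| = 9 > bound (violated).

Check applicability: 2d = 20, n = 17.
2d − n = 3 > 0, so Plotkin applies.
Compute d/(2d−n) = 10/3 ≈ 3.3333.
⌊d/(2d−n)⌋ = 3.
Plotkin bound: M ≤ 2·3 = 6.
Given |C| = 9, check: VIOLATED.
This |C| is above the Plotkin bound, so no binary code with n = 17, d = 10 and 9 codewords exists.


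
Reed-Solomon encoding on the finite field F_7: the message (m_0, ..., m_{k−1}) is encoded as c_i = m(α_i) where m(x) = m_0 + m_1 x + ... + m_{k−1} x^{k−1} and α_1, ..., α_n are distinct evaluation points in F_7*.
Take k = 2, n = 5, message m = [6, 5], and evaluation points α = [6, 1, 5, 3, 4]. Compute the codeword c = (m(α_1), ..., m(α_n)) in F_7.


c = [1, 4, 3, 0, 5]

Message polynomial: m(x) = 6 + 5·x (mod 7).
For each evaluation point α_i, compute m(α_i) mod 7:
  α_1 = 6: Horner steps 5 → 1, so m(6) = 1.
  α_2 = 1: Horner steps 5 → 4, so m(1) = 4.
  α_3 = 5: Horner steps 5 → 3, so m(5) = 3.
  α_4 = 3: Horner steps 5 → 0, so m(3) = 0.
  α_5 = 4: Horner steps 5 → 5, so m(4) = 5.
Codeword c = [1, 4, 3, 0, 5] ∈ F_7^5.


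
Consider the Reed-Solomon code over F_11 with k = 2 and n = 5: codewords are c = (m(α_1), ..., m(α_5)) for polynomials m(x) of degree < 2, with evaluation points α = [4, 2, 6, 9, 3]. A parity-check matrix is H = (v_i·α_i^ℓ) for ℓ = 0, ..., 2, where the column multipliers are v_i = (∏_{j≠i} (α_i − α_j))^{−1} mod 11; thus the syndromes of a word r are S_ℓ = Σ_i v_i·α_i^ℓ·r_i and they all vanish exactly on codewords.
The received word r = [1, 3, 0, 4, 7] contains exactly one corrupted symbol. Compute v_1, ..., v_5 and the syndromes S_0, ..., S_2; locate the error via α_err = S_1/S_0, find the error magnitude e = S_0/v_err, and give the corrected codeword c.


S = (1, 2, 4), error at position 2, error magnitude e = 1, c = [1, 2, 0, 4, 7].

Step 1: column multipliers v_i = (∏_{j≠i}(α_i − α_j))^{−1} mod 11.
  i = 1 (α = 4): (4−2)(4−6)(4−9)(4−3) = 2·(−2)·(−5)·1 = 20 ≡ 9, so v_1 = 9^{−1} = 5 (mod 11).
  i = 2 (α = 2): (2−4)(2−6)(2−9)(2−3) = (−2)·(−4)·(−7)·(−1) = 56 ≡ 1, so v_2 = 1^{−1} = 1 (mod 11).
  i = 3 (α = 6): (6−4)(6−2)(6−9)(6−3) = 2·4·(−3)·3 = −72 ≡ 5, so v_3 = 5^{−1} = 9 (mod 11).
  i = 4 (α = 9): (9−4)(9−2)(9−6)(9−3) = 5·7·3·6 = 630 ≡ 3, so v_4 = 3^{−1} = 4 (mod 11).
  i = 5 (α = 3): (3−4)(3−2)(3−6)(3−9) = (−1)·1·(−3)·(−6) = −18 ≡ 4, so v_5 = 4^{−1} = 3 (mod 11).
  v = [5, 1, 9, 4, 3].
Step 2: syndromes of r = [1, 3, 0, 4, 7] (all sums mod 11).
  S_0 = Σ v_i r_i = 5·1 + 1·3 + 9·0 + 4·4 + 3·7 = 45 ≡ 1.
  S_1 = Σ v_i α_i r_i = 5·4·1 + 1·2·3 + 9·6·0 + 4·9·4 + 3·3·7 = 233 ≡ 2.
  α_i^2 mod 11 = [5, 4, 3, 4, 9].
  S_2 = Σ v_i α_i^2 r_i = 5·5·1 + 1·4·3 + 9·3·0 + 4·4·4 + 3·9·7 = 290 ≡ 4.
  S = (1, 2, 4) ≠ 0, so r is not a codeword (an error is present).
Step 3: locate the error. For a single error e at position i, S_ℓ = v_i·e·α_i^ℓ, so α_err = S_1/S_0.
  S_0^{−1} = 1^{−1} = 1 (mod 11), so α_err = 2·1 = 2 ≡ 2 = α_2. Error position i = 2.
  Consistency check: S_2/S_1 = 4·6 = 24 ≡ 2 = α_err ✓ (single-error assumption holds).
Step 4: error magnitude e = S_0/v_2 = S_0·∏_{j≠2}(α_2 − α_j) = 1·1 = 1 ≡ 1 (mod 11).
Step 5: correct position 2: c_2 = r_2 − e = 3 − 1 ≡ 2 (mod 11). Hence c = [1, 2, 0, 4, 7].
  Check: interpolating c through the α_i gives m(x) = 3 + 5·x (degree < 2) with m(α_i) = c_i for every i, so c is indeed a codeword.


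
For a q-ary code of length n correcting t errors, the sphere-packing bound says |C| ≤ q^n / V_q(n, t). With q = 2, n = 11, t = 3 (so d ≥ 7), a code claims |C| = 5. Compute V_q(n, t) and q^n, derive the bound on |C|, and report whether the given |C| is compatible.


V_q(n, t) = 232, q^n = 2048, Hamming bound = 8, |C| = 5 ≤ bound (satisfied).

Step 1: Compute V_q(n, t) = Σ_{j=0}^3 C(n, j) (q−1)^j.
  j = 0: C(11,0)·(1)^0 = 1·1 = 1.
  j = 1: C(11,1)·(1)^1 = 11·1 = 11.
  j = 2: C(11,2)·(1)^2 = 55·1 = 55.
  j = 3: C(11,3)·(1)^3 = 165·1 = 165.
  V_q(n, t) = 1 + 11 + 55 + 165 = 232.
Step 2: q^n = 2^11 = 2048.
Step 3: Hamming bound ⌊q^n / V_q(n,t)⌋ = ⌊2048/232⌋ = 8.
Step 4: Compare |C| = 5 to 8: satisfied.
The claimed |C| lies below the Hamming bound.


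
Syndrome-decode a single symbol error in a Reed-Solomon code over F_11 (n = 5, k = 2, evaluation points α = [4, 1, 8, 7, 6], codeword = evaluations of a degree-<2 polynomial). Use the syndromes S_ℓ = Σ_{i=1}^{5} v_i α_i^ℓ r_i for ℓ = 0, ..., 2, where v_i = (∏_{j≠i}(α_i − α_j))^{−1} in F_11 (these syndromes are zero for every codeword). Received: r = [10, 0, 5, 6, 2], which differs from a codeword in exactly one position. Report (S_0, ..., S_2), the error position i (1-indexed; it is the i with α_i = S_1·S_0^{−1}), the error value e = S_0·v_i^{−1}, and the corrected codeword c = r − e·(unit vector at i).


S = (2, 3, 10), error at position 4, error magnitude e = 8, c = [10, 0, 5, 9, 2].

Step 1: column multipliers v_i = (∏_{j≠i}(α_i − α_j))^{−1} mod 11.
  i = 1 (α = 4): (4−1)(4−8)(4−7)(4−6) = 3·(−4)·(−3)·(−2) = −72 ≡ 5, so v_1 = 5^{−1} = 9 (mod 11).
  i = 2 (α = 1): (1−4)(1−8)(1−7)(1−6) = (−3)·(−7)·(−6)·(−5) = 630 ≡ 3, so v_2 = 3^{−1} = 4 (mod 11).
  i = 3 (α = 8): (8−4)(8−1)(8−7)(8−6) = 4·7·1·2 = 56 ≡ 1, so v_3 = 1^{−1} = 1 (mod 11).
  i = 4 (α = 7): (7−4)(7−1)(7−8)(7−6) = 3·6·(−1)·1 = −18 ≡ 4, so v_4 = 4^{−1} = 3 (mod 11).
  i = 5 (α = 6): (6−4)(6−1)(6−8)(6−7) = 2·5·(−2)·(−1) = 20 ≡ 9, so v_5 = 9^{−1} = 5 (mod 11).
  v = [9, 4, 1, 3, 5].
Step 2: syndromes of r = [10, 0, 5, 6, 2] (all sums mod 11).
  S_0 = Σ v_i r_i = 9·10 + 4·0 + 1·5 + 3·6 + 5·2 = 123 ≡ 2.
  S_1 = Σ v_i α_i r_i = 9·4·10 + 4·1·0 + 1·8·5 + 3·7·6 + 5·6·2 = 586 ≡ 3.
  α_i^2 mod 11 = [5, 1, 9, 5, 3].
  S_2 = Σ v_i α_i^2 r_i = 9·5·10 + 4·1·0 + 1·9·5 + 3·5·6 + 5·3·2 = 615 ≡ 10.
  S = (2, 3, 10) ≠ 0, so r is not a codeword (an error is present).
Step 3: locate the error. For a single error e at position i, S_ℓ = v_i·e·α_i^ℓ, so α_err = S_1/S_0.
  S_0^{−1} = 2^{−1} = 6 (mod 11), so α_err = 3·6 = 18 ≡ 7 = α_4. Error position i = 4.
  Consistency check: S_2/S_1 = 10·4 = 40 ≡ 7 = α_err ✓ (single-error assumption holds).
Step 4: error magnitude e = S_0/v_4 = S_0·∏_{j≠4}(α_4 − α_j) = 2·4 = 8 ≡ 8 (mod 11).
Step 5: correct position 4: c_4 = r_4 − e = 6 − 8 ≡ 9 (mod 11). Hence c = [10, 0, 5, 9, 2].
  Check: interpolating c through the α_i gives m(x) = 4 + 7·x (degree < 2) with m(α_i) = c_i for every i, so c is indeed a codeword.


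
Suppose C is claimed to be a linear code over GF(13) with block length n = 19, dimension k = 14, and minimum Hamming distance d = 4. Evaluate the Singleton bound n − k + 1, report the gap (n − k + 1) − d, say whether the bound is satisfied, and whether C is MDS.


Singleton RHS = n − k + 1 = 6, slack = 2, bound satisfied, not MDS.

Singleton bound: d ≤ n − k + 1.
Here n = 19, k = 14, so n − k + 1 = 6.
Given d = 4, check d ≤ 6: YES.
Slack = (n − k + 1) − d = 2.
The code is NOT MDS (slack = 2 > 0).
Description: the claimed parameters are [19, 14, 4]_13; such a code would be non-MDS.


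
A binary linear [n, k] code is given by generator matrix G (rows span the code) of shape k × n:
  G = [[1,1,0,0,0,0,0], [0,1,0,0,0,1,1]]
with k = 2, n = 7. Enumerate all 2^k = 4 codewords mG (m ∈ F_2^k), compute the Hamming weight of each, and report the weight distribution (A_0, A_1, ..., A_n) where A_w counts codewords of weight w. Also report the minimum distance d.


Weight distribution: A_0 = 1, A_2 = 1, A_3 = 2. Minimum distance d = 2.

Enumerate all 2^2 = 4 messages m ∈ F_2^2.
For each, compute codeword c = mG in F_2^7, then tally its weight.
  m = 00 → c = 0000000, weight = 0.
  m = 10 → c = 1100000, weight = 2.
  m = 01 → c = 0100011, weight = 3.
  m = 11 → c = 1000011, weight = 3.
Tally weights:
  weight 0: 1 codewords.
  weight 2: 1 codewords.
  weight 3: 2 codewords.
Minimum distance d = smallest w > 0 with A_w > 0 = 2.
Sanity: Σ A_w = 4 = 2^2 = 4 ✓.


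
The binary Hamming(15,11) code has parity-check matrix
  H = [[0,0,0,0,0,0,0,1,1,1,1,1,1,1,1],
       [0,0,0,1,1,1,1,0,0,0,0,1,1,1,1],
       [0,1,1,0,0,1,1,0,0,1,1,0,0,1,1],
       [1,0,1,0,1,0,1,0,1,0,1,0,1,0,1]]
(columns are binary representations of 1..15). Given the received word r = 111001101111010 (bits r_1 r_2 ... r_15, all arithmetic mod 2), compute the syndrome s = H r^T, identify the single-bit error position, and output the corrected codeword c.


s = (1, 0, 1, 1)^T, error position = 11, corrected codeword c = 111001101101010

Compute s = H r^T mod 2 one row at a time:
  s_1 = 0 + 1 + 1 + 1 + 1 + 0 + 1 + 0 = 5 ≡ 1 (mod 2).
  s_2 = 0 + 0 + 1 + 1 + 1 + 0 + 1 + 0 = 4 ≡ 0 (mod 2).
  s_3 = 1 + 1 + 1 + 1 + 1 + 1 + 1 + 0 = 7 ≡ 1 (mod 2).
  s_4 = 1 + 1 + 0 + 1 + 1 + 1 + 0 + 0 = 5 ≡ 1 (mod 2).
s = (1, 0, 1, 1)^T — this equals column 11 of H (binary 1011), so error is at position 11.
Correct: flip bit 11 of r = 111001101111010 to get c = 111001101101010.


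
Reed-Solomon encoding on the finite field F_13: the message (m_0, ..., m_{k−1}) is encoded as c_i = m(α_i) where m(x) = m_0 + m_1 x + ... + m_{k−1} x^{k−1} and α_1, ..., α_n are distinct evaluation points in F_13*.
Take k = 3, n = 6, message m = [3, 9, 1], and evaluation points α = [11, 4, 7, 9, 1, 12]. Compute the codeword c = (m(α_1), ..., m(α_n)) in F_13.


c = [2, 3, 11, 9, 0, 8]

Message polynomial: m(x) = 3 + 9·x + 1·x^2 (mod 13).
For each evaluation point α_i, compute m(α_i) mod 13:
  α_1 = 11: Horner steps 1 → 7 → 2, so m(11) = 2.
  α_2 = 4: Horner steps 1 → 0 → 3, so m(4) = 3.
  α_3 = 7: Horner steps 1 → 3 → 11, so m(7) = 11.
  α_4 = 9: Horner steps 1 → 5 → 9, so m(9) = 9.
  α_5 = 1: Horner steps 1 → 10 → 0, so m(1) = 0.
  α_6 = 12: Horner steps 1 → 8 → 8, so m(12) = 8.
Codeword c = [2, 3, 11, 9, 0, 8] ∈ F_13^6.


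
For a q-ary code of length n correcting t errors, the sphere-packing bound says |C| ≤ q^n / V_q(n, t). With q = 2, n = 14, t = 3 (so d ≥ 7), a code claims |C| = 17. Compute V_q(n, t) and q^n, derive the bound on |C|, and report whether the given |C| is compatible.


V_q(n, t) = 470, q^n = 16384, Hamming bound = 34, |C| = 17 ≤ bound (satisfied).

Step 1: Compute V_q(n, t) = Σ_{j=0}^3 C(n, j) (q−1)^j.
  j = 0: C(14,0)·(1)^0 = 1·1 = 1.
  j = 1: C(14,1)·(1)^1 = 14·1 = 14.
  j = 2: C(14,2)·(1)^2 = 91·1 = 91.
  j = 3: C(14,3)·(1)^3 = 364·1 = 364.
  V_q(n, t) = 1 + 14 + 91 + 364 = 470.
Step 2: q^n = 2^14 = 16384.
Step 3: Hamming bound ⌊q^n / V_q(n,t)⌋ = ⌊16384/470⌋ = 34.
Step 4: Compare |C| = 17 to 34: satisfied.
The claimed |C| lies below the Hamming bound.


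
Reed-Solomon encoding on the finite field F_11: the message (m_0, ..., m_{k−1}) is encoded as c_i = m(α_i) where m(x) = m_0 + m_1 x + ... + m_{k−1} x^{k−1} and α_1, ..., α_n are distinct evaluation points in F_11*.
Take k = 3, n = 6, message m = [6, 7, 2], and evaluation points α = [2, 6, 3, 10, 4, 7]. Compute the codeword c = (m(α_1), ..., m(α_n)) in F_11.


c = [6, 10, 1, 1, 0, 10]

Message polynomial: m(x) = 6 + 7·x + 2·x^2 (mod 11).
For each evaluation point α_i, compute m(α_i) mod 11:
  α_1 = 2: Horner steps 2 → 0 → 6, so m(2) = 6.
  α_2 = 6: Horner steps 2 → 8 → 10, so m(6) = 10.
  α_3 = 3: Horner steps 2 → 2 → 1, so m(3) = 1.
  α_4 = 10: Horner steps 2 → 5 → 1, so m(10) = 1.
  α_5 = 4: Horner steps 2 → 4 → 0, so m(4) = 0.
  α_6 = 7: Horner steps 2 → 10 → 10, so m(7) = 10.
Codeword c = [6, 10, 1, 1, 0, 10] ∈ F_11^6.


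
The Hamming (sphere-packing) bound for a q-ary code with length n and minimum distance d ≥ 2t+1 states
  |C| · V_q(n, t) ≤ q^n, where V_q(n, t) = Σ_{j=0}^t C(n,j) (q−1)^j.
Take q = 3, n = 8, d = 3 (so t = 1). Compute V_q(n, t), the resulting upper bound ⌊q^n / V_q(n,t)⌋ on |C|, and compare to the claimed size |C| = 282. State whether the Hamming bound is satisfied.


V_q(n, t) = 17, q^n = 6561, Hamming bound = 385, |C| = 282 ≤ bound (satisfied).

Step 1: Compute V_q(n, t) = Σ_{j=0}^1 C(n, j) (q−1)^j.
  j = 0: C(8,0)·(2)^0 = 1·1 = 1.
  j = 1: C(8,1)·(2)^1 = 8·2 = 16.
  V_q(n, t) = 1 + 16 = 17.
Step 2: q^n = 3^8 = 6561.
Step 3: Hamming bound ⌊q^n / V_q(n,t)⌋ = ⌊6561/17⌋ = 385.
Step 4: Compare |C| = 282 to 385: satisfied.
The claimed |C| lies below the Hamming bound.


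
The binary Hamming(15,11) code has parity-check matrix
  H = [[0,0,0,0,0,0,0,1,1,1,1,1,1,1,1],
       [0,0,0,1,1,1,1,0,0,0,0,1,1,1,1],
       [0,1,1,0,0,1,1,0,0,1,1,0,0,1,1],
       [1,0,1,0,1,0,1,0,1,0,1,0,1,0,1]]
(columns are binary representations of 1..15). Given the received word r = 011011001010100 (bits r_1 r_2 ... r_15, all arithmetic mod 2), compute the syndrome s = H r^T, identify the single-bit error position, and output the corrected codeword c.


s = (1, 1, 0, 1)^T, error position = 13, corrected codeword c = 011011001010000

Compute s = H r^T mod 2 one row at a time:
  s_1 = 0 + 1 + 0 + 1 + 0 + 1 + 0 + 0 = 3 ≡ 1 (mod 2).
  s_2 = 0 + 1 + 1 + 0 + 0 + 1 + 0 + 0 = 3 ≡ 1 (mod 2).
  s_3 = 1 + 1 + 1 + 0 + 0 + 1 + 0 + 0 = 4 ≡ 0 (mod 2).
  s_4 = 0 + 1 + 1 + 0 + 1 + 1 + 1 + 0 = 5 ≡ 1 (mod 2).
s = (1, 1, 0, 1)^T — this equals column 13 of H (binary 1101), so error is at position 13.
Correct: flip bit 13 of r = 011011001010100 to get c = 011011001010000.


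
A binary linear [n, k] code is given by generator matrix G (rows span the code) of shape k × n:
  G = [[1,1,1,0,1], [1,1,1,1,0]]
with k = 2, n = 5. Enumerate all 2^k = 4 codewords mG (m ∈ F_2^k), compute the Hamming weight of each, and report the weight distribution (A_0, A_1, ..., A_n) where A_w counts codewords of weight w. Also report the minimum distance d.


Weight distribution: A_0 = 1, A_2 = 1, A_4 = 2. Minimum distance d = 2.

Enumerate all 2^2 = 4 messages m ∈ F_2^2.
For each, compute codeword c = mG in F_2^5, then tally its weight.
  m = 00 → c = 00000, weight = 0.
  m = 10 → c = 11101, weight = 4.
  m = 01 → c = 11110, weight = 4.
  m = 11 → c = 00011, weight = 2.
Tally weights:
  weight 0: 1 codewords.
  weight 2: 1 codewords.
  weight 4: 2 codewords.
Minimum distance d = smallest w > 0 with A_w > 0 = 2.
Sanity: Σ A_w = 4 = 2^2 = 4 ✓.


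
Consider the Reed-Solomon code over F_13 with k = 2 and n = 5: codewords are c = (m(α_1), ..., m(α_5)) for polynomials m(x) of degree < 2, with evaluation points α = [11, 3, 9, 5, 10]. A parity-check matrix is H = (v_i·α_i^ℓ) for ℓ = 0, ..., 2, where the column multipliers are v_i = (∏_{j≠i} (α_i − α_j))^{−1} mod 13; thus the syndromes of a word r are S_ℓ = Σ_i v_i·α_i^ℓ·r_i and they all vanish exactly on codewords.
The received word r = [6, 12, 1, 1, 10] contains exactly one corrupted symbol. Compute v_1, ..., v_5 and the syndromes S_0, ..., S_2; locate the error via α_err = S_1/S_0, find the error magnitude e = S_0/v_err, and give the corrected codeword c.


S = (7, 9, 6), error at position 4, error magnitude e = 10, c = [6, 12, 1, 4, 10].

Step 1: column multipliers v_i = (∏_{j≠i}(α_i − α_j))^{−1} mod 13.
  i = 1 (α = 11): (11−3)(11−9)(11−5)(11−10) = 8·2·6·1 = 96 ≡ 5, so v_1 = 5^{−1} = 8 (mod 13).
  i = 2 (α = 3): (3−11)(3−9)(3−5)(3−10) = (−8)·(−6)·(−2)·(−7) = 672 ≡ 9, so v_2 = 9^{−1} = 3 (mod 13).
  i = 3 (α = 9): (9−11)(9−3)(9−5)(9−10) = (−2)·6·4·(−1) = 48 ≡ 9, so v_3 = 9^{−1} = 3 (mod 13).
  i = 4 (α = 5): (5−11)(5−3)(5−9)(5−10) = (−6)·2·(−4)·(−5) = −240 ≡ 7, so v_4 = 7^{−1} = 2 (mod 13).
  i = 5 (α = 10): (10−11)(10−3)(10−9)(10−5) = (−1)·7·1·5 = −35 ≡ 4, so v_5 = 4^{−1} = 10 (mod 13).
  v = [8, 3, 3, 2, 10].
Step 2: syndromes of r = [6, 12, 1, 1, 10] (all sums mod 13).
  S_0 = Σ v_i r_i = 8·6 + 3·12 + 3·1 + 2·1 + 10·10 = 189 ≡ 7.
  S_1 = Σ v_i α_i r_i = 8·11·6 + 3·3·12 + 3·9·1 + 2·5·1 + 10·10·10 = 1673 ≡ 9.
  α_i^2 mod 13 = [4, 9, 3, 12, 9].
  S_2 = Σ v_i α_i^2 r_i = 8·4·6 + 3·9·12 + 3·3·1 + 2·12·1 + 10·9·10 = 1449 ≡ 6.
  S = (7, 9, 6) ≠ 0, so r is not a codeword (an error is present).
Step 3: locate the error. For a single error e at position i, S_ℓ = v_i·e·α_i^ℓ, so α_err = S_1/S_0.
  S_0^{−1} = 7^{−1} = 2 (mod 13), so α_err = 9·2 = 18 ≡ 5 = α_4. Error position i = 4.
  Consistency check: S_2/S_1 = 6·3 = 18 ≡ 5 = α_err ✓ (single-error assumption holds).
Step 4: error magnitude e = S_0/v_4 = S_0·∏_{j≠4}(α_4 − α_j) = 7·7 = 49 ≡ 10 (mod 13).
Step 5: correct position 4: c_4 = r_4 − e = 1 − 10 ≡ 4 (mod 13). Hence c = [6, 12, 1, 4, 10].
  Check: interpolating c through the α_i gives m(x) = 11 + 9·x (degree < 2) with m(α_i) = c_i for every i, so c is indeed a codeword.


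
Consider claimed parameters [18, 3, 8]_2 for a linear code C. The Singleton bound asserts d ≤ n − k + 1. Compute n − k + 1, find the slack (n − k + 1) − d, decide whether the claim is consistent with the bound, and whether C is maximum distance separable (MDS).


Singleton RHS = n − k + 1 = 16, slack = 8, bound satisfied, not MDS.

Singleton bound: d ≤ n − k + 1.
Here n = 18, k = 3, so n − k + 1 = 16.
Given d = 8, check d ≤ 16: YES.
Slack = (n − k + 1) − d = 8.
The code is NOT MDS (slack = 8 > 0).
Description: the claimed parameters are [18, 3, 8]_2; such a code would be non-MDS.


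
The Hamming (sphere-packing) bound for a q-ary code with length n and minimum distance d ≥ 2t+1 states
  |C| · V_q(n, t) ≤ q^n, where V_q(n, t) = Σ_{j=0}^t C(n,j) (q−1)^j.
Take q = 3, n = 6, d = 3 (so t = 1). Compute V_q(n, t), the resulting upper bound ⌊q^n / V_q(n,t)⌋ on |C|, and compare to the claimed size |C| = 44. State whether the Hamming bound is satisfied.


V_q(n, t) = 13, q^n = 729, Hamming bound = 56, |C| = 44 ≤ bound (satisfied).

Step 1: Compute V_q(n, t) = Σ_{j=0}^1 C(n, j) (q−1)^j.
  j = 0: C(6,0)·(2)^0 = 1·1 = 1.
  j = 1: C(6,1)·(2)^1 = 6·2 = 12.
  V_q(n, t) = 1 + 12 = 13.
Step 2: q^n = 3^6 = 729.
Step 3: Hamming bound ⌊q^n / V_q(n,t)⌋ = ⌊729/13⌋ = 56.
Step 4: Compare |C| = 44 to 56: satisfied.
The claimed |C| lies below the Hamming bound.


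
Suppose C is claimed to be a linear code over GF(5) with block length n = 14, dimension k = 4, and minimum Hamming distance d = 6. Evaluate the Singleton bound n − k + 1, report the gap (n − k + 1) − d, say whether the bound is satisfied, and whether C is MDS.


Singleton RHS = n − k + 1 = 11, slack = 5, bound satisfied, not MDS.

Singleton bound: d ≤ n − k + 1.
Here n = 14, k = 4, so n − k + 1 = 11.
Given d = 6, check d ≤ 11: YES.
Slack = (n − k + 1) − d = 5.
The code is NOT MDS (slack = 5 > 0).
Description: the claimed parameters are [14, 4, 6]_5; such a code would be non-MDS.


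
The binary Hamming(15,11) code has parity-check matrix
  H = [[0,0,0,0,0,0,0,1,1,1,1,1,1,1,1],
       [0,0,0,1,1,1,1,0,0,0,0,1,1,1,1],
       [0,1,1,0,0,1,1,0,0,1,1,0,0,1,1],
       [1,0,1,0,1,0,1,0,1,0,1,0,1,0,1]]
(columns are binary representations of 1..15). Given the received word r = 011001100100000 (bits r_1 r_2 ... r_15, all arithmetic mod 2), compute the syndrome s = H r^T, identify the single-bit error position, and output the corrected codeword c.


s = (1, 0, 1, 0)^T, error position = 10, corrected codeword c = 011001100000000

Compute s = H r^T mod 2 one row at a time:
  s_1 = 0 + 0 + 1 + 0 + 0 + 0 + 0 + 0 = 1 ≡ 1 (mod 2).
  s_2 = 0 + 0 + 1 + 1 + 0 + 0 + 0 + 0 = 2 ≡ 0 (mod 2).
  s_3 = 1 + 1 + 1 + 1 + 1 + 0 + 0 + 0 = 5 ≡ 1 (mod 2).
  s_4 = 0 + 1 + 0 + 1 + 0 + 0 + 0 + 0 = 2 ≡ 0 (mod 2).
s = (1, 0, 1, 0)^T — this equals column 10 of H (binary 1010), so error is at position 10.
Correct: flip bit 10 of r = 011001100100000 to get c = 011001100000000.


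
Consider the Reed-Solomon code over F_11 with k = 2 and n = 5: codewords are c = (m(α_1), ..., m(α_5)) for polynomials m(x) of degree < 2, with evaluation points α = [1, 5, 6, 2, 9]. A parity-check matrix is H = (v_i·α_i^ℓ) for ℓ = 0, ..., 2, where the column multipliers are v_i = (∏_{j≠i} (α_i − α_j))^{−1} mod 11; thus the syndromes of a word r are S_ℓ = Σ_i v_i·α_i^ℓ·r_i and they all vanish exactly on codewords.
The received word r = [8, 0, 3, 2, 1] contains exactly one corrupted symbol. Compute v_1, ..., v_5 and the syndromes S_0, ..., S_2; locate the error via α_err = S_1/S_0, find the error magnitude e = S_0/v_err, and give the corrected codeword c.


S = (7, 7, 7), error at position 1, error magnitude e = 9, c = [10, 0, 3, 2, 1].

Step 1: column multipliers v_i = (∏_{j≠i}(α_i − α_j))^{−1} mod 11.
  i = 1 (α = 1): (1−5)(1−6)(1−2)(1−9) = (−4)·(−5)·(−1)·(−8) = 160 ≡ 6, so v_1 = 6^{−1} = 2 (mod 11).
  i = 2 (α = 5): (5−1)(5−6)(5−2)(5−9) = 4·(−1)·3·(−4) = 48 ≡ 4, so v_2 = 4^{−1} = 3 (mod 11).
  i = 3 (α = 6): (6−1)(6−5)(6−2)(6−9) = 5·1·4·(−3) = −60 ≡ 6, so v_3 = 6^{−1} = 2 (mod 11).
  i = 4 (α = 2): (2−1)(2−5)(2−6)(2−9) = 1·(−3)·(−4)·(−7) = −84 ≡ 4, so v_4 = 4^{−1} = 3 (mod 11).
  i = 5 (α = 9): (9−1)(9−5)(9−6)(9−2) = 8·4·3·7 = 672 ≡ 1, so v_5 = 1^{−1} = 1 (mod 11).
  v = [2, 3, 2, 3, 1].
Step 2: syndromes of r = [8, 0, 3, 2, 1] (all sums mod 11).
  S_0 = Σ v_i r_i = 2·8 + 3·0 + 2·3 + 3·2 + 1·1 = 29 ≡ 7.
  S_1 = Σ v_i α_i r_i = 2·1·8 + 3·5·0 + 2·6·3 + 3·2·2 + 1·9·1 = 73 ≡ 7.
  α_i^2 mod 11 = [1, 3, 3, 4, 4].
  S_2 = Σ v_i α_i^2 r_i = 2·1·8 + 3·3·0 + 2·3·3 + 3·4·2 + 1·4·1 = 62 ≡ 7.
  S = (7, 7, 7) ≠ 0, so r is not a codeword (an error is present).
Step 3: locate the error. For a single error e at position i, S_ℓ = v_i·e·α_i^ℓ, so α_err = S_1/S_0.
  S_0^{−1} = 7^{−1} = 8 (mod 11), so α_err = 7·8 = 56 ≡ 1 = α_1. Error position i = 1.
  Consistency check: S_2/S_1 = 7·8 = 56 ≡ 1 = α_err ✓ (single-error assumption holds).
Step 4: error magnitude e = S_0/v_1 = S_0·∏_{j≠1}(α_1 − α_j) = 7·6 = 42 ≡ 9 (mod 11).
Step 5: correct position 1: c_1 = r_1 − e = 8 − 9 ≡ 10 (mod 11). Hence c = [10, 0, 3, 2, 1].
  Check: interpolating c through the α_i gives m(x) = 7 + 3·x (degree < 2) with m(α_i) = c_i for every i, so c is indeed a codeword.


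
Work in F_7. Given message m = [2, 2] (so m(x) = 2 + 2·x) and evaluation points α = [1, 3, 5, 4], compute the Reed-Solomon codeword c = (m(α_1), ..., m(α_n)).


c = [4, 1, 5, 3]

Message polynomial: m(x) = 2 + 2·x (mod 7).
For each evaluation point α_i, compute m(α_i) mod 7:
  α_1 = 1: Horner steps 2 → 4, so m(1) = 4.
  α_2 = 3: Horner steps 2 → 1, so m(3) = 1.
  α_3 = 5: Horner steps 2 → 5, so m(5) = 5.
  α_4 = 4: Horner steps 2 → 3, so m(4) = 3.
Codeword c = [4, 1, 5, 3] ∈ F_7^4.


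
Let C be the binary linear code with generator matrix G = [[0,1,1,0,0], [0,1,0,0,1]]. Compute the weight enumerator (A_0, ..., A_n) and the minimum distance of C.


Weight distribution: A_0 = 1, A_2 = 3. Minimum distance d = 2.

Enumerate all 2^2 = 4 messages m ∈ F_2^2.
For each, compute codeword c = mG in F_2^5, then tally its weight.
  m = 00 → c = 00000, weight = 0.
  m = 10 → c = 01100, weight = 2.
  m = 01 → c = 01001, weight = 2.
  m = 11 → c = 00101, weight = 2.
Tally weights:
  weight 0: 1 codewords.
  weight 2: 3 codewords.
Minimum distance d = smallest w > 0 with A_w > 0 = 2.
Sanity: Σ A_w = 4 = 2^2 = 4 ✓.


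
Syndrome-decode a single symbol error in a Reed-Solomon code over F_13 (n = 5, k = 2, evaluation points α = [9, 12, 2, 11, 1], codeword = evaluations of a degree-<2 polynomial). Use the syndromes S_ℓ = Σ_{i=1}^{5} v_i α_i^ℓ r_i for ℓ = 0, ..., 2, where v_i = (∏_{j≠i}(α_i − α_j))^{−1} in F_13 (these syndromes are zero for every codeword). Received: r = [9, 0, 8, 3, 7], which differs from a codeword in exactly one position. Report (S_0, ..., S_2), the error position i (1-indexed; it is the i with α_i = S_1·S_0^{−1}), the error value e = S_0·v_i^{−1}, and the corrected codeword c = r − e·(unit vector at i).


S = (8, 3, 6), error at position 3, error magnitude e = 4, c = [9, 0, 4, 3, 7].

Step 1: column multipliers v_i = (∏_{j≠i}(α_i − α_j))^{−1} mod 13.
  i = 1 (α = 9): (9−12)(9−2)(9−11)(9−1) = (−3)·7·(−2)·8 = 336 ≡ 11, so v_1 = 11^{−1} = 6 (mod 13).
  i = 2 (α = 12): (12−9)(12−2)(12−11)(12−1) = 3·10·1·11 = 330 ≡ 5, so v_2 = 5^{−1} = 8 (mod 13).
  i = 3 (α = 2): (2−9)(2−12)(2−11)(2−1) = (−7)·(−10)·(−9)·1 = −630 ≡ 7, so v_3 = 7^{−1} = 2 (mod 13).
  i = 4 (α = 11): (11−9)(11−12)(11−2)(11−1) = 2·(−1)·9·10 = −180 ≡ 2, so v_4 = 2^{−1} = 7 (mod 13).
  i = 5 (α = 1): (1−9)(1−12)(1−2)(1−11) = (−8)·(−11)·(−1)·(−10) = 880 ≡ 9, so v_5 = 9^{−1} = 3 (mod 13).
  v = [6, 8, 2, 7, 3].
Step 2: syndromes of r = [9, 0, 8, 3, 7] (all sums mod 13).
  S_0 = Σ v_i r_i = 6·9 + 8·0 + 2·8 + 7·3 + 3·7 = 112 ≡ 8.
  S_1 = Σ v_i α_i r_i = 6·9·9 + 8·12·0 + 2·2·8 + 7·11·3 + 3·1·7 = 770 ≡ 3.
  α_i^2 mod 13 = [3, 1, 4, 4, 1].
  S_2 = Σ v_i α_i^2 r_i = 6·3·9 + 8·1·0 + 2·4·8 + 7·4·3 + 3·1·7 = 331 ≡ 6.
  S = (8, 3, 6) ≠ 0, so r is not a codeword (an error is present).
Step 3: locate the error. For a single error e at position i, S_ℓ = v_i·e·α_i^ℓ, so α_err = S_1/S_0.
  S_0^{−1} = 8^{−1} = 5 (mod 13), so α_err = 3·5 = 15 ≡ 2 = α_3. Error position i = 3.
  Consistency check: S_2/S_1 = 6·9 = 54 ≡ 2 = α_err ✓ (single-error assumption holds).
Step 4: error magnitude e = S_0/v_3 = S_0·∏_{j≠3}(α_3 − α_j) = 8·7 = 56 ≡ 4 (mod 13).
Step 5: correct position 3: c_3 = r_3 − e = 8 − 4 ≡ 4 (mod 13). Hence c = [9, 0, 4, 3, 7].
  Check: interpolating c through the α_i gives m(x) = 10 + 10·x (degree < 2) with m(α_i) = c_i for every i, so c is indeed a codeword.


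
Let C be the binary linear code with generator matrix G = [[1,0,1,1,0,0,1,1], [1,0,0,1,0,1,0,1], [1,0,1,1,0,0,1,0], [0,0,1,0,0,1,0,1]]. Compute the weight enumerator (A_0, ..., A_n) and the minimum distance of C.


Weight distribution: A_0 = 1, A_1 = 2, A_2 = 2, A_3 = 4, A_4 = 5, A_5 = 2. Minimum distance d = 1.

Enumerate all 2^4 = 16 messages m ∈ F_2^4.
For each, compute codeword c = mG in F_2^8, then tally its weight.
  m = 0000 → c = 00000000, weight = 0.
  m = 1000 → c = 10110011, weight = 5.
  m = 0100 → c = 10010101, weight = 4.
  m = 1100 → c = 00100110, weight = 3.
  m = 0010 → c = 10110010, weight = 4.
  m = 1010 → c = 00000001, weight = 1.
  m = 0110 → c = 00100111, weight = 4.
  m = 1110 → c = 10010100, weight = 3.
  m = 0001 → c = 00100101, weight = 3.
  m = 1001 → c = 10010110, weight = 4.
  m = 0101 → c = 10110000, weight = 3.
  m = 1101 → c = 00000011, weight = 2.
  m = 0011 → c = 10010111, weight = 5.
  m = 1011 → c = 00100100, weight = 2.
  m = 0111 → c = 00000010, weight = 1.
  m = 1111 → c = 10110001, weight = 4.
Tally weights:
  weight 0: 1 codewords.
  weight 1: 2 codewords.
  weight 2: 2 codewords.
  weight 3: 4 codewords.
  weight 4: 5 codewords.
  weight 5: 2 codewords.
Minimum distance d = smallest w > 0 with A_w > 0 = 1.
Sanity: Σ A_w = 16 = 2^4 = 16 ✓.


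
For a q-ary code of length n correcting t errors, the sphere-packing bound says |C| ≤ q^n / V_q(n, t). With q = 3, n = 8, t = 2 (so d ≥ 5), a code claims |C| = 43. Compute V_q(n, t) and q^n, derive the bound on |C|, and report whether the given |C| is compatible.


V_q(n, t) = 129, q^n = 6561, Hamming bound = 50, |C| = 43 ≤ bound (satisfied).

Step 1: Compute V_q(n, t) = Σ_{j=0}^2 C(n, j) (q−1)^j.
  j = 0: C(8,0)·(2)^0 = 1·1 = 1.
  j = 1: C(8,1)·(2)^1 = 8·2 = 16.
  j = 2: C(8,2)·(2)^2 = 28·4 = 112.
  V_q(n, t) = 1 + 16 + 112 = 129.
Step 2: q^n = 3^8 = 6561.
Step 3: Hamming bound ⌊q^n / V_q(n,t)⌋ = ⌊6561/129⌋ = 50.
Step 4: Compare |C| = 43 to 50: satisfied.
The claimed |C| lies below the Hamming bound.


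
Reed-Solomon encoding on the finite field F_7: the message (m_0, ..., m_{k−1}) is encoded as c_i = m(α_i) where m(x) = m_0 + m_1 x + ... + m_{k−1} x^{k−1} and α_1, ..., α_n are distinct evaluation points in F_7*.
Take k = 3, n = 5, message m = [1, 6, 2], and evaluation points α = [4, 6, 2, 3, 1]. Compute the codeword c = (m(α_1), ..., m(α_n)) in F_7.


c = [1, 4, 0, 2, 2]

Message polynomial: m(x) = 1 + 6·x + 2·x^2 (mod 7).
For each evaluation point α_i, compute m(α_i) mod 7:
  α_1 = 4: Horner steps 2 → 0 → 1, so m(4) = 1.
  α_2 = 6: Horner steps 2 → 4 → 4, so m(6) = 4.
  α_3 = 2: Horner steps 2 → 3 → 0, so m(2) = 0.
  α_4 = 3: Horner steps 2 → 5 → 2, so m(3) = 2.
  α_5 = 1: Horner steps 2 → 1 → 2, so m(1) = 2.
Codeword c = [1, 4, 0, 2, 2] ∈ F_7^5.


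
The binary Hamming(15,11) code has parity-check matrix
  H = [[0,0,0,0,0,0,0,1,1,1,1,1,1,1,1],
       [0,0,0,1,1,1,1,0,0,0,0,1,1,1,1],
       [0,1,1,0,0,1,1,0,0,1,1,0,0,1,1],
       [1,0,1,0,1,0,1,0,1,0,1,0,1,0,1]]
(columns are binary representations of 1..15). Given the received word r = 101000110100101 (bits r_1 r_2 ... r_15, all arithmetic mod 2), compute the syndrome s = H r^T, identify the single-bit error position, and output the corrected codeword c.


s = (0, 1, 0, 1)^T, error position = 5, corrected codeword c = 101010110100101

Compute s = H r^T mod 2 one row at a time:
  s_1 = 1 + 0 + 1 + 0 + 0 + 1 + 0 + 1 = 4 ≡ 0 (mod 2).
  s_2 = 0 + 0 + 0 + 1 + 0 + 1 + 0 + 1 = 3 ≡ 1 (mod 2).
  s_3 = 0 + 1 + 0 + 1 + 1 + 0 + 0 + 1 = 4 ≡ 0 (mod 2).
  s_4 = 1 + 1 + 0 + 1 + 0 + 0 + 1 + 1 = 5 ≡ 1 (mod 2).
s = (0, 1, 0, 1)^T — this equals column 5 of H (binary 0101), so error is at position 5.
Correct: flip bit 5 of r = 101000110100101 to get c = 101010110100101.


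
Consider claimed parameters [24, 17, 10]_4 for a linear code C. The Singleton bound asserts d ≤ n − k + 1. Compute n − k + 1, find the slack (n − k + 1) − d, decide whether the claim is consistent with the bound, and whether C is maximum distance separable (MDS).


Singleton RHS = n − k + 1 = 8, slack = -2, bound violated (no such code; not MDS).

Singleton bound: d ≤ n − k + 1.
Here n = 24, k = 17, so n − k + 1 = 8.
Given d = 10, check d ≤ 8: NO.
Slack = (n − k + 1) − d = -2.
The slack is negative: d = 10 exceeds n − k + 1 = 8 by 2, so the Singleton bound is violated and no linear [24, 17, 10]_4 code can exist. In particular it is not MDS (MDS requires d = n − k + 1 exactly).
Description: the claimed parameters are [24, 17, 10]_4; such a code would be impossible (violates the Singleton bound).


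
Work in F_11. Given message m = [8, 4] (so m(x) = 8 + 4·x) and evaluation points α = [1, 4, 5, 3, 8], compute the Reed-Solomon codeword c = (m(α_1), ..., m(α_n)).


c = [1, 2, 6, 9, 7]

Message polynomial: m(x) = 8 + 4·x (mod 11).
For each evaluation point α_i, compute m(α_i) mod 11:
  α_1 = 1: Horner steps 4 → 1, so m(1) = 1.
  α_2 = 4: Horner steps 4 → 2, so m(4) = 2.
  α_3 = 5: Horner steps 4 → 6, so m(5) = 6.
  α_4 = 3: Horner steps 4 → 9, so m(3) = 9.
  α_5 = 8: Horner steps 4 → 7, so m(8) = 7.
Codeword c = [1, 2, 6, 9, 7] ∈ F_11^5.


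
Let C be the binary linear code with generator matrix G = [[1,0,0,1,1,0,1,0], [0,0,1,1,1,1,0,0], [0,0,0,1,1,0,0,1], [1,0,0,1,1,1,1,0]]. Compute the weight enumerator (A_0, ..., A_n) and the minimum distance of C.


Weight distribution: A_0 = 1, A_1 = 1, A_2 = 1, A_3 = 5, A_4 = 5, A_5 = 1, A_6 = 1, A_7 = 1. Minimum distance d = 1.

Enumerate all 2^4 = 16 messages m ∈ F_2^4.
For each, compute codeword c = mG in F_2^8, then tally its weight.
  m = 0000 → c = 00000000, weight = 0.
  m = 1000 → c = 10011010, weight = 4.
  m = 0100 → c = 00111100, weight = 4.
  m = 1100 → c = 10100110, weight = 4.
  m = 0010 → c = 00011001, weight = 3.
  m = 1010 → c = 10000011, weight = 3.
  m = 0110 → c = 00100101, weight = 3.
  m = 1110 → c = 10111111, weight = 7.
  m = 0001 → c = 10011110, weight = 5.
  m = 1001 → c = 00000100, weight = 1.
  m = 0101 → c = 10100010, weight = 3.
  m = 1101 → c = 00111000, weight = 3.
  m = 0011 → c = 10000111, weight = 4.
  m = 1011 → c = 00011101, weight = 4.
  m = 0111 → c = 10111011, weight = 6.
  m = 1111 → c = 00100001, weight = 2.
Tally weights:
  weight 0: 1 codewords.
  weight 1: 1 codewords.
  weight 2: 1 codewords.
  weight 3: 5 codewords.
  weight 4: 5 codewords.
  weight 5: 1 codewords.
  weight 6: 1 codewords.
  weight 7: 1 codewords.
Minimum distance d = smallest w > 0 with A_w > 0 = 1.
Sanity: Σ A_w = 16 = 2^4 = 16 ✓.


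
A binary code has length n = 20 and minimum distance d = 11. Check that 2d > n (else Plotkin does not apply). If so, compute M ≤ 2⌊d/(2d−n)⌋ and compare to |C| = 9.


Plotkin bound M ≤ 10; given |C| = 9 ≤ bound (satisfied).

Check applicability: 2d = 22, n = 20.
2d − n = 2 > 0, so Plotkin applies.
Compute d/(2d−n) = 11/2 ≈ 5.5000.
⌊d/(2d−n)⌋ = 5.
Plotkin bound: M ≤ 2·5 = 10.
Given |C| = 9, check: satisfied.
This |C| is below the Plotkin bound.


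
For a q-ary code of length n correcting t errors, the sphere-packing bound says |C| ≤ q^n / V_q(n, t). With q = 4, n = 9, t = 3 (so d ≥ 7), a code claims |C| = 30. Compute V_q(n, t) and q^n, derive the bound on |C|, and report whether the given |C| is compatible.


V_q(n, t) = 2620, q^n = 262144, Hamming bound = 100, |C| = 30 ≤ bound (satisfied).

Step 1: Compute V_q(n, t) = Σ_{j=0}^3 C(n, j) (q−1)^j.
  j = 0: C(9,0)·(3)^0 = 1·1 = 1.
  j = 1: C(9,1)·(3)^1 = 9·3 = 27.
  j = 2: C(9,2)·(3)^2 = 36·9 = 324.
  j = 3: C(9,3)·(3)^3 = 84·27 = 2268.
  V_q(n, t) = 1 + 27 + 324 + 2268 = 2620.
Step 2: q^n = 4^9 = 262144.
Step 3: Hamming bound ⌊q^n / V_q(n,t)⌋ = ⌊262144/2620⌋ = 100.
Step 4: Compare |C| = 30 to 100: satisfied.
The claimed |C| lies below the Hamming bound.


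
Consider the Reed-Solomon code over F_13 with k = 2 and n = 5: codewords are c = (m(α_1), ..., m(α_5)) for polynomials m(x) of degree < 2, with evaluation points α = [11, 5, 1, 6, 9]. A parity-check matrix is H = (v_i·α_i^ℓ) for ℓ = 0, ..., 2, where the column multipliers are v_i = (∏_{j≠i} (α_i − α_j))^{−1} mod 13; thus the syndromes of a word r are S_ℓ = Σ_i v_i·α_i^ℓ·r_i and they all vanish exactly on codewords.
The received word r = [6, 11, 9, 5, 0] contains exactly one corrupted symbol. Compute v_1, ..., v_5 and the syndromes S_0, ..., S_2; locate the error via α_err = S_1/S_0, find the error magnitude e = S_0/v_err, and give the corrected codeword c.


S = (9, 8, 10), error at position 1, error magnitude e = 5, c = [1, 11, 9, 5, 0].

Step 1: column multipliers v_i = (∏_{j≠i}(α_i − α_j))^{−1} mod 13.
  i = 1 (α = 11): (11−5)(11−1)(11−6)(11−9) = 6·10·5·2 = 600 ≡ 2, so v_1 = 2^{−1} = 7 (mod 13).
  i = 2 (α = 5): (5−11)(5−1)(5−6)(5−9) = (−6)·4·(−1)·(−4) = −96 ≡ 8, so v_2 = 8^{−1} = 5 (mod 13).
  i = 3 (α = 1): (1−11)(1−5)(1−6)(1−9) = (−10)·(−4)·(−5)·(−8) = 1600 ≡ 1, so v_3 = 1^{−1} = 1 (mod 13).
  i = 4 (α = 6): (6−11)(6−5)(6−1)(6−9) = (−5)·1·5·(−3) = 75 ≡ 10, so v_4 = 10^{−1} = 4 (mod 13).
  i = 5 (α = 9): (9−11)(9−5)(9−1)(9−6) = (−2)·4·8·3 = −192 ≡ 3, so v_5 = 3^{−1} = 9 (mod 13).
  v = [7, 5, 1, 4, 9].
Step 2: syndromes of r = [6, 11, 9, 5, 0] (all sums mod 13).
  S_0 = Σ v_i r_i = 7·6 + 5·11 + 1·9 + 4·5 + 9·0 = 126 ≡ 9.
  S_1 = Σ v_i α_i r_i = 7·11·6 + 5·5·11 + 1·1·9 + 4·6·5 + 9·9·0 = 866 ≡ 8.
  α_i^2 mod 13 = [4, 12, 1, 10, 3].
  S_2 = Σ v_i α_i^2 r_i = 7·4·6 + 5·12·11 + 1·1·9 + 4·10·5 + 9·3·0 = 1037 ≡ 10.
  S = (9, 8, 10) ≠ 0, so r is not a codeword (an error is present).
Step 3: locate the error. For a single error e at position i, S_ℓ = v_i·e·α_i^ℓ, so α_err = S_1/S_0.
  S_0^{−1} = 9^{−1} = 3 (mod 13), so α_err = 8·3 = 24 ≡ 11 = α_1. Error position i = 1.
  Consistency check: S_2/S_1 = 10·5 = 50 ≡ 11 = α_err ✓ (single-error assumption holds).
Step 4: error magnitude e = S_0/v_1 = S_0·∏_{j≠1}(α_1 − α_j) = 9·2 = 18 ≡ 5 (mod 13).
Step 5: correct position 1: c_1 = r_1 − e = 6 − 5 ≡ 1 (mod 13). Hence c = [1, 11, 9, 5, 0].
  Check: interpolating c through the α_i gives m(x) = 2 + 7·x (degree < 2) with m(α_i) = c_i for every i, so c is indeed a codeword.


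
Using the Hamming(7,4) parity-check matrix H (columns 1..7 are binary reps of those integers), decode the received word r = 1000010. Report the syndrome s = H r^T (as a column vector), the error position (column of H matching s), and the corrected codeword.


s = (1, 1, 1)^T, error position = 7, corrected codeword c = 1000011

Compute s = H r^T mod 2 one row at a time:
  s_1 = 0 + 0 + 1 + 0 = 1 ≡ 1 (mod 2).
  s_2 = 0 + 0 + 1 + 0 = 1 ≡ 1 (mod 2).
  s_3 = 1 + 0 + 0 + 0 = 1 ≡ 1 (mod 2).
s = (1, 1, 1)^T — this equals column 7 of H (binary 111), so error is at position 7.
Correct: flip bit 7 of r = 1000010 to get c = 1000011.


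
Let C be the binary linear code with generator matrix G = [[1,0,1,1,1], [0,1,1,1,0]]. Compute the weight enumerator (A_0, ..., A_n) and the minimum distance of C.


Weight distribution: A_0 = 1, A_3 = 2, A_4 = 1. Minimum distance d = 3.

Enumerate all 2^2 = 4 messages m ∈ F_2^2.
For each, compute codeword c = mG in F_2^5, then tally its weight.
  m = 00 → c = 00000, weight = 0.
  m = 10 → c = 10111, weight = 4.
  m = 01 → c = 01110, weight = 3.
  m = 11 → c = 11001, weight = 3.
Tally weights:
  weight 0: 1 codewords.
  weight 3: 2 codewords.
  weight 4: 1 codewords.
Minimum distance d = smallest w > 0 with A_w > 0 = 3.
Sanity: Σ A_w = 4 = 2^2 = 4 ✓.
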